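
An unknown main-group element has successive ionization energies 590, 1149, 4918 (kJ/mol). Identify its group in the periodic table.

Look for the largest jump between consecutive ionization energies: IE3/IE2 ≈ 4.3, far larger than any earlier ratio.
That jump marks the point where a core electron is being removed. So the atom has 2 valence electrons.
A main-group element with 2 valence electrons is in group 2.

Group 2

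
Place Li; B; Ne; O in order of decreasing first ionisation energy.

Removing the outermost electron gets harder across a period and easier down a group.
All lie in period 2, so first ionization energy increases left to right.
So from highest to lowest: Ne > O > B > Li.

Ne > O > B > Li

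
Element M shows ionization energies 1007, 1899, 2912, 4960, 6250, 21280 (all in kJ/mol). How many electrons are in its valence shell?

Look for the largest jump between consecutive ionization energies: IE6/IE5 ≈ 3.4, far larger than any earlier ratio.
That jump marks the point where a core electron is being removed. So the atom has 5 valence electrons.

5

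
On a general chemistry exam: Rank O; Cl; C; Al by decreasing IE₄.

Al, O, C, Cl

IE_4 is the cost of taking one more electron from the +3 cation: O³⁺ still has 3 valence electrons; Cl³⁺ still has 4 valence electrons; C³⁺ still has 1 valence electron; Al³⁺ is the bare [Ne] core.
Core electrons are held far more tightly than valence electrons, so Al tops the IE_4 order.
Valence configurations: O³⁺ [He]2s²2p¹, Cl³⁺ [Ne]3s²3p², C³⁺ [He]2s¹.
Approximate IE_4 values (kJ/mol): O 7469, Cl 5159, C 6223, Al 11577.
Overall IE_4 order: Cl < C < O < Al.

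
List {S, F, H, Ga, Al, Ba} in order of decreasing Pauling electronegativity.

H is in period 1, group 1; F is in period 2, group 17; Al is in period 3, group 13; S is in period 3, group 16; Ga is in period 4, group 13; Ba is in period 6, group 2.
Atoms toward the upper right of the periodic table pull bonding electrons most strongly.
Here both period and group differ, so the two effects have to be weighed against each other.
Al > Ba: both effects reinforce here, so Al is clearly the higher of the two.
Ga > Al: this pair runs against the simple trend — see the exception note.
H > Ga: period and group pull opposite ways; the down-group shift dominates (2.20 vs 1.81).
S > H: the two effects oppose for this pair; the across-period effect wins (2.58 vs 2.20).
F > S: both effects reinforce here, so F is clearly the higher of the two.
Note the exception: Ga has a higher electronegativity than Al, contrary to the simple trend — poor shielding by filled d (and f) subshells raises the heavier element's effective nuclear charge more than the simple down-group trend predicts.
Tabulated electronegativity (Pauling): H 2.20, F 3.98, Al 1.61, S 2.58, Ga 1.81, Ba 0.89.
So from highest to lowest: F > S > H > Ga > Al > Ba.

F > S > H > Ga > Al > Ba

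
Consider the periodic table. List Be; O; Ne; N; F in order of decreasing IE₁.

IE₁ increases left→right with effective nuclear charge and decreases top→bottom as the valence shell moves farther out.
All lie in period 2; the across-period trend (first ionization energy increases left to right) applies, with the exception below.
Note the exception: N has a higher first ionization energy than O, contrary to the simple trend — pairing an electron in O's 2p⁴ costs repulsion energy, so O ionizes more easily than half-filled N (2p³).
Tabulated first ionization energy (kJ/mol): Be 900, N 1402, O 1314, F 1681, Ne 2081.
So from highest to lowest: Ne > F > N > O > Be.

Ne > F > N > O > Be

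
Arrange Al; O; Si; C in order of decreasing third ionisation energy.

IE_3 is the cost of taking one more electron from the +2 cation: Al²⁺ still has 1 valence electron; O²⁺ still has 4 valence electrons; Si²⁺ still has 2 valence electrons; C²⁺ still has 2 valence electrons.
All are still removing valence electrons, so compare the +2 ions as you would atoms: IE_3 generally rises across a period (higher Z_eff) and falls down a group (larger shell), subject to the usual subshell exceptions.
Valence configurations: Al²⁺ [Ne]3s¹, O²⁺ [He]2s²2p², Si²⁺ [Ne]3s², C²⁺ [He]2s².
Tabulated IE_3 (kJ/mol): Al 2745, O 5300, Si 3232, C 4620.
So the third ionization energies run Al < Si < C < O.

O, C, Si, Al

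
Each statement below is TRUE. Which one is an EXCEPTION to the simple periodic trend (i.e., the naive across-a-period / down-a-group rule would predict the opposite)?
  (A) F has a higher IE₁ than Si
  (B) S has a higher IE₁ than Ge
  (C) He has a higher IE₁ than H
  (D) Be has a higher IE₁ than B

(D)

The general trend: IE₁ increases across a period and decreases down a group.
(A) F (period 2, group 17) vs Si (period 3, group 14): the stated order agrees with the simple trend.
(B) S (period 3, group 16) vs Ge (period 4, group 14): the stated order agrees with the simple trend.
(C) He (period 1, group 18) vs H (period 1, group 1): the stated order agrees with the simple trend.
(D) Be (period 2, group 2) vs B (period 2, group 13): the stated order contradicts the simple trend.
The exception is (D): removing B's lone 2p electron is easier than breaking Be's filled 2s².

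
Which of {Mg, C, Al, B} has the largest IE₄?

B

After 3 electrons have been removed, what remains? Mg³⁺ is already 1 electron into the core; C³⁺ still has 1 valence electron; Al³⁺ is the bare [Ne] core; B³⁺ is the bare [He] core.
Core electrons are held far more tightly than valence electrons, so Mg, Al and B top the IE_4 order.
The numbers (kJ/mol): Mg 10543, C 6223, Al 11577, B 25026.
Overall IE_4 order: C < Mg < Al < B.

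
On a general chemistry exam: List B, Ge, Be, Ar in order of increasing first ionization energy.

Ge < B < Be < Ar

Be is in period 2, group 2; B is in period 2, group 13; Ar is in period 3, group 18; Ge is in period 4, group 14.
IE₁ increases left→right with effective nuclear charge and decreases top→bottom as the valence shell moves farther out.
Neither a single period nor a single group — weigh both effects.
B > Ge: the two effects oppose for this pair; the down-group effect wins (801 vs 762 kJ/mol).
Be > B: this pair runs against the simple trend — see the exception note.
Ar > Be: the two effects oppose for this pair; the across-period effect wins (1521 vs 900 kJ/mol).
Note the exception: Be has a higher first ionization energy than B, contrary to the simple trend — removing B's lone 2p electron is easier than breaking Be's filled 2s².
Approximate values (kJ/mol): Be 900, B 801, Ar 1521, Ge 762.
So from lowest to highest: Ge < B < Be < Ar.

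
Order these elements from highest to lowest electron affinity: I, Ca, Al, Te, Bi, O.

I > Te > O > Bi > Al > Ca

Electron affinity generally becomes more exothermic across a period toward the halogens and less exothermic down a group.
Here both period and group differ, so the two effects have to be weighed against each other.
Al > Ca: relative to Ca, both the across-period and down-group shifts push Al's electron affinity up.
Bi > Al: the two effects oppose for this pair; the across-period effect wins (91 vs 42 kJ/mol).
O > Bi: relative to Bi, both the across-period and down-group shifts push O's electron affinity up.
Te > O: this pair runs against the simple trend — see the exception note.
I > Te: I lies to the right of Te in period 5, so the across-period effect alone puts I higher.
Note the exception: Te has a higher electron affinity than O, contrary to the simple trend — O's compact 2p subshell gives strong electron–electron repulsion on the added electron.
For reference (kJ/mol): O 141, Al 42, Ca 2, Te 190, I 295, Bi 91.
So from highest to lowest: I > Te > O > Bi > Al > Ca.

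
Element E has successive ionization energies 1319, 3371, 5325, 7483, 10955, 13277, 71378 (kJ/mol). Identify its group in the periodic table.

Look for the largest jump between consecutive ionization energies: IE7/IE6 ≈ 5.4, far larger than any earlier ratio.
That jump marks the point where a core electron is being removed. So the atom has 6 valence electrons.
A main-group element with 6 valence electrons is in group 16.

Group 16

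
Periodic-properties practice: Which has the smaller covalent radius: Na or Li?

Li

Li is in period 2, group 1; Na is in period 3, group 1.
Atomic radius shrinks across a period as nuclear charge pulls the same shell inward, and grows down a group as new shells are added.
All are in group 1, so atomic radius increases down the group.
So Li has the smaller covalent radius (Li < Na).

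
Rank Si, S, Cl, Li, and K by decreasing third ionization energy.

Li > K > Cl > S > Si

After 2 electrons have been removed, what remains? Si²⁺ still has 2 valence electrons; S²⁺ still has 4 valence electrons; Cl²⁺ still has 5 valence electrons; Li²⁺ is already 1 electron into the core; K²⁺ is already 1 electron into the core.
Pulling an electron out of a noble-gas core costs far more than removing a remaining valence electron, so K and Li sit at the high end of IE_3.
Valence configurations: Si²⁺ [Ne]3s², S²⁺ [Ne]3s²3p², Cl²⁺ [Ne]3s²3p³.
Approximate IE_3 values (kJ/mol): Si 3232, S 3357, Cl 3822, Li 11815, K 4420.
Overall IE_3 order: Si < S < Cl < K < Li.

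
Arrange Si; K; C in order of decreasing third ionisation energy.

C, K, Si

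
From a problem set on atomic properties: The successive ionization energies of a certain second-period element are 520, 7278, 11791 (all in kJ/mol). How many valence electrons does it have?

Look for the largest jump between consecutive ionization energies: IE2/IE1 ≈ 14.0, far larger than any earlier ratio.
That jump marks the point where a core electron is being removed. So the atom has 1 valence electron.

1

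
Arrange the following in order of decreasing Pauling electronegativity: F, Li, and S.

Smaller atoms with higher effective nuclear charge are more electronegative.
These span different periods and groups, so the two trends combine.
S > Li: the two effects oppose for this pair; the across-period effect wins (2.58 vs 0.98).
F > S: relative to S, both the across-period and down-group shifts push F's electronegativity up.
For reference (Pauling): Li 0.98, F 3.98, S 2.58.
So from highest to lowest: F > S > Li.

F > S > Li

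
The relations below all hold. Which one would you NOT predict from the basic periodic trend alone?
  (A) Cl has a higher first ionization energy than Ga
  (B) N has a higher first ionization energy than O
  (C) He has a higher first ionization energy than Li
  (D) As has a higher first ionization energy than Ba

(B)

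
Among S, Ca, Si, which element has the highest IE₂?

Consider each +1 ion: S⁺ still has 5 valence electrons; Ca⁺ still has 1 valence electron; Si⁺ still has 3 valence electrons.
All are still removing valence electrons, so compare the +1 ions as you would atoms: IE_2 generally rises across a period (higher Z_eff) and falls down a group (larger shell), subject to the usual subshell exceptions.
Valence configurations: S⁺ [Ne]3s²3p³, Ca⁺ [Ar]4s¹, Si⁺ [Ne]3s²3p¹.
Approximate IE_2 values (kJ/mol): S 2252, Ca 1145, Si 1577.
Overall IE_2 order: Ca < Si < S.

S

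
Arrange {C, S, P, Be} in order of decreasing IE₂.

C > S > P > Be

The second ionization energy removes an electron from the +1 ion. For each element: C⁺ still has 3 valence electrons; S⁺ still has 5 valence electrons; P⁺ still has 4 valence electrons; Be⁺ still has 1 valence electron.
All are still removing valence electrons, so compare the +1 ions as you would atoms: IE_2 generally rises across a period (higher Z_eff) and falls down a group (larger shell), subject to the usual subshell exceptions.
Valence configurations: C⁺ [He]2s²2p¹, S⁺ [Ne]3s²3p³, P⁺ [Ne]3s²3p², Be⁺ [He]2s¹.
Approximate IE_2 values (kJ/mol): C 2353, S 2252, P 1907, Be 1757.
Hence IE_2: Be < P < S < C.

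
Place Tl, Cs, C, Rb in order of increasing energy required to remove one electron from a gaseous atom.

Cs, Rb, Tl, C

C is in period 2, group 14; Rb is in period 5, group 1; Cs is in period 6, group 1; Tl is in period 6, group 13.
First ionization energy rises across a period (greater Z_eff holds electrons more tightly) and falls down a group (valence electrons are farther from the nucleus).
Here both period and group differ, so the two effects have to be weighed against each other.
Rb > Cs: Rb sits above Cs in group 1, so the down-group effect alone puts Rb higher.
Tl > Rb: the two effects oppose for this pair; the across-period effect wins (589 vs 403 kJ/mol).
C > Tl: both effects reinforce here, so C is clearly the higher of the two.
For reference (kJ/mol): C 1086, Rb 403, Cs 376, Tl 589.
So from lowest to highest: Cs < Rb < Tl < C.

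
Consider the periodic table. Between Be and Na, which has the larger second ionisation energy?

Na

Consider each +1 ion: Be⁺ still has 1 valence electron; Na⁺ is the bare [Ne] core.
Pulling an electron out of a noble-gas core costs far more than removing a remaining valence electron, so Na sits at the high end of IE_2.
Tabulated IE_2 (kJ/mol): Be 1757, Na 4562.
Hence IE_2: Be < Na.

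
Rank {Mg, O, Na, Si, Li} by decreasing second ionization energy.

Li > Na > O > Si > Mg

IE_2 is the cost of taking one more electron from the +1 cation: Mg⁺ still has 1 valence electron; O⁺ still has 5 valence electrons; Na⁺ is the bare [Ne] core; Si⁺ still has 3 valence electrons; Li⁺ is the bare [He] core.
Breaking into a closed-shell core is much more expensive than removing a leftover valence electron — Na and Li have the largest IE_2 here.
Valence configurations: Mg⁺ [Ne]3s¹, O⁺ [He]2s²2p³, Si⁺ [Ne]3s²3p¹.
Approximate IE_2 values (kJ/mol): Mg 1451, O 3388, Na 4562, Si 1577, Li 7298.
So the second ionization energies run Mg < Si < O < Na < Li.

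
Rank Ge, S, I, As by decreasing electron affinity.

Electron affinity generally becomes more exothermic across a period toward the halogens and less exothermic down a group.
These span different periods and groups, so the two trends combine.
Ge > As: this pair runs against the simple trend — see the exception note.
S > Ge: both effects reinforce here, so S is clearly the higher of the two.
I > S: period and group pull opposite ways; the across-period shift dominates (295 vs 200 kJ/mol).
Note the exception: Ge has a higher electron affinity than As, contrary to the simple trend — adding an electron to As's half-filled 4p³ is unfavourable, so Ge (4p²) has the more exothermic EA.
Tabulated electron affinity (kJ/mol): S 200, Ge 119, As 78, I 295.
So from highest to lowest: I > S > Ge > As.

I > S > Ge > As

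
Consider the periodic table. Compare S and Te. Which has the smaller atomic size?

S is in period 3, group 16; Te is in period 5, group 16.
Moving right in a period, electrons are added to the same shell under a stronger nuclear pull, so atoms get smaller; moving down, a new shell is opened and atoms get larger.
All are in group 16, so atomic radius increases down the group.
So S has the smaller atomic size (S < Te).

S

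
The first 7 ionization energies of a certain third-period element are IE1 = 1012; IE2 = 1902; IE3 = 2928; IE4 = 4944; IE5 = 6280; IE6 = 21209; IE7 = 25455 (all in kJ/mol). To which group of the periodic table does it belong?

Group 15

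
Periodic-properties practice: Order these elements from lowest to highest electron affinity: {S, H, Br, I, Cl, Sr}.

Sr < H < S < I < Br < Cl

H is in period 1, group 1; S is in period 3, group 16; Cl is in period 3, group 17; Br is in period 4, group 17; Sr is in period 5, group 2; I is in period 5, group 17.
Atoms with high Z_eff and room in the valence shell (especially the halogens) have the most exothermic electron affinities.
Neither a single period nor a single group — weigh both effects.
H > Sr: the two effects oppose for this pair; the down-group effect wins (73 vs 5 kJ/mol).
S > H: the two effects oppose for this pair; the across-period effect wins (200 vs 73 kJ/mol).
I > S: the two effects oppose for this pair; the across-period effect wins (295 vs 200 kJ/mol).
Br > I: they share group 17; the group trend gives Br the larger value.
Cl > Br: they share group 17; the group trend gives Cl the larger value.
Tabulated electron affinity (kJ/mol): H 73, S 200, Cl 349, Br 325, Sr 5, I 295.
So from lowest to highest: Sr < H < S < I < Br < Cl.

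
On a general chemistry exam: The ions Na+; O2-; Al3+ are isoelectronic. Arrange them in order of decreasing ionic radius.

All of these have 10 electrons, so size is governed by nuclear charge alone: the more protons, the stronger the pull on the same electron cloud, and the smaller the ion.
Nuclear charges: Al3+ (Z=13), Na+ (Z=11), O2- (Z=8).
Largest to smallest: O2- > Na+ > Al3+.

O2-, Na+, Al3+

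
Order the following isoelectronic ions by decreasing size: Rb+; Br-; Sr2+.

All of these have 36 electrons, so size is governed by nuclear charge alone: the more protons, the stronger the pull on the same electron cloud, and the smaller the ion.
Nuclear charges: Sr2+ (Z=38), Rb+ (Z=37), Br- (Z=35).
Largest to smallest: Br- > Rb+ > Sr2+.

Br- > Rb+ > Sr2+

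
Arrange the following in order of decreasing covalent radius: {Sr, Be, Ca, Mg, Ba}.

Ba, Sr, Ca, Mg, Be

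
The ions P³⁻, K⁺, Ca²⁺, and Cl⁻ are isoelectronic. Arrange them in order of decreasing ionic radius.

All of these have 18 electrons, so size is governed by nuclear charge alone: the more protons, the stronger the pull on the same electron cloud, and the smaller the ion.
Nuclear charges: Ca²⁺ (Z=20), K⁺ (Z=19), Cl⁻ (Z=17), P³⁻ (Z=15).
Largest to smallest: P³⁻ > Cl⁻ > K⁺ > Ca²⁺.

P³⁻ > Cl⁻ > K⁺ > Ca²⁺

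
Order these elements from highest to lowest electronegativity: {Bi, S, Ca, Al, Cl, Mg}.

Cl > S > Bi > Al > Mg > Ca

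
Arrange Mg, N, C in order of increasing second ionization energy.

Mg < C < N

After 1 electron has been removed, what remains? Mg⁺ still has 1 valence electron; N⁺ still has 4 valence electrons; C⁺ still has 3 valence electrons.
All are still removing valence electrons, so compare the +1 ions as you would atoms: IE_2 generally rises across a period (higher Z_eff) and falls down a group (larger shell), subject to the usual subshell exceptions.
Valence configurations: Mg⁺ [Ne]3s¹, N⁺ [He]2s²2p², C⁺ [He]2s²2p¹.
The numbers (kJ/mol): Mg 1451, N 2856, C 2353.
Hence IE_2: Mg < C < N.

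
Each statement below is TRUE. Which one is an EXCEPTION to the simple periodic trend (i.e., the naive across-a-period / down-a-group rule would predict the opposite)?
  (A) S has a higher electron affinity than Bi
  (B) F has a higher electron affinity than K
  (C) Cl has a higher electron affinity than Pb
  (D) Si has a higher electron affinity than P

(D)

The general trend: electron affinity increases across a period and decreases down a group.
(A) S (period 3, group 16) vs Bi (period 6, group 15): the stated order agrees with the simple trend.
(B) F (period 2, group 17) vs K (period 4, group 1): the stated order agrees with the simple trend.
(C) Cl (period 3, group 17) vs Pb (period 6, group 14): the stated order agrees with the simple trend.
(D) Si (period 3, group 14) vs P (period 3, group 15): the stated order contradicts the simple trend.
The exception is (D): adding an electron to P's half-filled 3p³ is unfavourable, so Si (3p²) has the more exothermic EA.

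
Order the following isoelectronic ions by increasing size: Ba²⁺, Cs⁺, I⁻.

Ba²⁺ < Cs⁺ < I⁻

All of these have 54 electrons, so size is governed by nuclear charge alone: the more protons, the stronger the pull on the same electron cloud, and the smaller the ion.
Nuclear charges: Ba²⁺ (Z=56), Cs⁺ (Z=55), I⁻ (Z=53).
Smallest to largest: Ba²⁺ < Cs⁺ < I⁻.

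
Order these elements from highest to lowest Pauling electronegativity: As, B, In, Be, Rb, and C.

Be is in period 2, group 2; B is in period 2, group 13; C is in period 2, group 14; As is in period 4, group 15; Rb is in period 5, group 1; In is in period 5, group 13.
Electronegativity increases across a period and decreases down a group, tracking effective nuclear charge and atomic size.
Neither a single period nor a single group — weigh both effects.
Be > Rb: both effects reinforce here, so Be is clearly the higher of the two.
In > Be: period and group pull opposite ways; the across-period shift dominates (1.78 vs 1.57).
B > In: B sits above In in group 13, so the down-group effect alone puts B higher.
As > B: the two effects oppose for this pair; the across-period effect wins (2.18 vs 2.04).
C > As: period and group pull opposite ways; the down-group shift dominates (2.55 vs 2.18).
Tabulated electronegativity (Pauling): Be 1.57, B 2.04, C 2.55, As 2.18, Rb 0.82, In 1.78.
So from highest to lowest: C > As > B > In > Be > Rb.

C > As > B > In > Be > Rb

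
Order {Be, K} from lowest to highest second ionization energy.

The second ionization energy removes an electron from the +1 ion. For each element: Be⁺ still has 1 valence electron; K⁺ is the bare [Ar] core.
Pulling an electron out of a noble-gas core costs far more than removing a remaining valence electron, so K sits at the high end of IE_2.
The numbers (kJ/mol): Be 1757, K 3052.
Overall IE_2 order: Be < K.

Be < K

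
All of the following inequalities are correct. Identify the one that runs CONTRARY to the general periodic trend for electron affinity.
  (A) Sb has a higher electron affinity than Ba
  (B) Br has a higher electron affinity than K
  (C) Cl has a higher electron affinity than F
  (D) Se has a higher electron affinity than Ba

(C)

The general trend: electron affinity increases across a period and decreases down a group.
(A) Sb (period 5, group 15) vs Ba (period 6, group 2): the stated order agrees with the simple trend.
(B) Br (period 4, group 17) vs K (period 4, group 1): the stated order agrees with the simple trend.
(C) Cl (period 3, group 17) vs F (period 2, group 17): the stated order contradicts the simple trend.
(D) Se (period 4, group 16) vs Ba (period 6, group 2): the stated order agrees with the simple trend.
The exception is (C): F's small 2p subshell makes the incoming electron feel strong e⁻–e⁻ repulsion, so Cl actually releases more energy on gaining an electron.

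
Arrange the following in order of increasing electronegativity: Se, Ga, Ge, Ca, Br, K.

K, Ca, Ga, Ge, Se, Br

Smaller atoms with higher effective nuclear charge are more electronegative.
All lie in period 4, so electronegativity increases left to right.
So from lowest to highest: K < Ca < Ga < Ge < Se < Br.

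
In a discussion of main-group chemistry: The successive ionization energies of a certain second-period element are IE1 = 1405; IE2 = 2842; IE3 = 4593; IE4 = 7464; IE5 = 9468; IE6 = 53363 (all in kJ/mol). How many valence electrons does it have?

5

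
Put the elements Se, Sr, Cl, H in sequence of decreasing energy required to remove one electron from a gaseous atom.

H > Cl > Se > Sr

H is in period 1, group 1; Cl is in period 3, group 17; Se is in period 4, group 16; Sr is in period 5, group 2.
Across a period the outer electron is held more tightly (higher IE₁); down a group it sits in a higher shell, more shielded, and comes off more easily.
These span different periods and groups, so the two trends combine.
Se > Sr: both effects reinforce here, so Se is clearly the higher of the two.
Cl > Se: relative to Se, both the across-period and down-group shifts push Cl's first ionization energy up.
H > Cl: the two effects oppose for this pair; the down-group effect wins (1312 vs 1251 kJ/mol).
For reference (kJ/mol): H 1312, Cl 1251, Se 941, Sr 550.
So from highest to lowest: H > Cl > Se > Sr.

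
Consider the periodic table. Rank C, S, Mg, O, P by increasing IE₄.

S < P < C < O < Mg

Consider each +3 ion: C³⁺ still has 1 valence electron; S³⁺ still has 3 valence electrons; Mg³⁺ is already 1 electron into the core; O³⁺ still has 3 valence electrons; P³⁺ still has 2 valence electrons.
Pulling an electron out of a noble-gas core costs far more than removing a remaining valence electron, so Mg sits at the high end of IE_4.
Valence configurations: C³⁺ [He]2s¹, S³⁺ [Ne]3s²3p¹, O³⁺ [He]2s²2p¹, P³⁺ [Ne]3s².
S³⁺ loses a lone 3p electron whereas P³⁺ must break into a filled 3s² pair, so IE_4(P) > IE_4(S) even though S has the higher nuclear charge.
Tabulated IE_4 (kJ/mol): C 6223, S 4556, Mg 10543, O 7469, P 4964.
Overall IE_4 order: S < P < C < O < Mg.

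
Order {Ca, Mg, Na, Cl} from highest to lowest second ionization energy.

After 1 electron has been removed, what remains? Ca⁺ still has 1 valence electron; Mg⁺ still has 1 valence electron; Na⁺ is the bare [Ne] core; Cl⁺ still has 6 valence electrons.
Pulling an electron out of a noble-gas core costs far more than removing a remaining valence electron, so Na sits at the high end of IE_2.
Valence configurations: Ca⁺ [Ar]4s¹, Mg⁺ [Ne]3s¹, Cl⁺ [Ne]3s²3p⁴.
The numbers (kJ/mol): Ca 1145, Mg 1451, Na 4562, Cl 2298.
Overall IE_2 order: Ca < Mg < Cl < Na.

Na > Cl > Mg > Ca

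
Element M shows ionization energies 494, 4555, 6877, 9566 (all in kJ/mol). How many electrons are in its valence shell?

1

Look for the largest jump between consecutive ionization energies: IE2/IE1 ≈ 9.2, far larger than any earlier ratio.
That jump marks the point where a core electron is being removed. So the atom has 1 valence electron.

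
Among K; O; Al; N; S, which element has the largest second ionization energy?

O

Consider each +1 ion: K⁺ is the bare [Ar] core; O⁺ still has 5 valence electrons; Al⁺ still has 2 valence electrons; N⁺ still has 4 valence electrons; S⁺ still has 5 valence electrons.
Usually core removal costs more than valence removal, but here the competition is close: a tightly held n=2 valence electron can cost more to remove than an n=3 core electron, so the actual values have to decide it.
Valence configurations: O⁺ [He]2s²2p³, Al⁺ [Ne]3s², N⁺ [He]2s²2p², S⁺ [Ne]3s²3p³.
Approximate IE_2 values (kJ/mol): K 3052, O 3388, Al 1817, N 2856, S 2252.
Putting it together, IE_2: Al < S < N < K < O.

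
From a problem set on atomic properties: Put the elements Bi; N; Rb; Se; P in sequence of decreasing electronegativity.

Electronegativity increases across a period and decreases down a group, tracking effective nuclear charge and atomic size.
Here both period and group differ, so the two effects have to be weighed against each other.
Bi > Rb: the two effects oppose for this pair; the across-period effect wins (2.02 vs 0.82).
P > Bi: they share group 15; the group trend gives P the larger value.
Se > P: the two effects oppose for this pair; the across-period effect wins (2.55 vs 2.19).
N > Se: period and group pull opposite ways; the down-group shift dominates (3.04 vs 2.55).
Approximate values (Pauling): N 3.04, P 2.19, Se 2.55, Rb 0.82, Bi 2.02.
So from highest to lowest: N > Se > P > Bi > Rb.

N > Se > P > Bi > Rb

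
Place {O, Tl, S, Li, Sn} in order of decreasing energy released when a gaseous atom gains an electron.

S > O > Sn > Li > Tl

Electron affinity generally becomes more exothermic across a period toward the halogens and less exothermic down a group.
Here both period and group differ, so the two effects have to be weighed against each other.
Li > Tl: the two effects oppose for this pair; the down-group effect wins (60 vs 19 kJ/mol).
Sn > Li: period and group pull opposite ways; the across-period shift dominates (107 vs 60 kJ/mol).
O > Sn: both effects reinforce here, so O is clearly the higher of the two.
S > O: this pair runs against the simple trend — see the exception note.
Note the exception: S has a higher electron affinity than O, contrary to the simple trend — the compact 2p subshell of O repels the added electron more than S's larger 3p does.
Tabulated electron affinity (kJ/mol): Li 60, O 141, S 200, Sn 107, Tl 19.
So from highest to lowest: S > O > Sn > Li > Tl.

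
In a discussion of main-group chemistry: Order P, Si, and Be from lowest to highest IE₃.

P, Si, Be

After 2 electrons have been removed, what remains? P²⁺ still has 3 valence electrons; Si²⁺ still has 2 valence electrons; Be²⁺ is the bare [He] core.
Breaking into a closed-shell core is much more expensive than removing a leftover valence electron — Be has the largest IE_3 here.
Valence configurations: P²⁺ [Ne]3s²3p¹, Si²⁺ [Ne]3s².
P²⁺ loses a lone 3p electron whereas Si²⁺ must break into a filled 3s² pair, so IE_3(Si) > IE_3(P) even though P has the higher nuclear charge.
Tabulated IE_3 (kJ/mol): P 2914, Si 3232, Be 14849.
Putting it together, IE_3: P < Si < Be.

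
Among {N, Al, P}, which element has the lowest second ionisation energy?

The second ionization energy removes an electron from the +1 ion. For each element: N⁺ still has 4 valence electrons; Al⁺ still has 2 valence electrons; P⁺ still has 4 valence electrons.
All are still removing valence electrons, so compare the +1 ions as you would atoms: IE_2 generally rises across a period (higher Z_eff) and falls down a group (larger shell), subject to the usual subshell exceptions.
Valence configurations: N⁺ [He]2s²2p², Al⁺ [Ne]3s², P⁺ [Ne]3s²3p².
Approximate IE_2 values (kJ/mol): N 2856, Al 1817, P 1907.
Hence IE_2: Al < P < N.

Al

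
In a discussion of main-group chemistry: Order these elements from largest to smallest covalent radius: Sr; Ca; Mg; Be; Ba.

Ba > Sr > Ca > Mg > Be

Be is in period 2, group 2; Mg is in period 3, group 2; Ca is in period 4, group 2; Sr is in period 5, group 2; Ba is in period 6, group 2.
Atomic radius shrinks across a period as nuclear charge pulls the same shell inward, and grows down a group as new shells are added.
All are in group 2, so atomic radius increases down the group.
So from largest to smallest: Ba > Sr > Ca > Mg > Be.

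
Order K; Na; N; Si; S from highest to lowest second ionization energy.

Na > K > N > S > Si

After 1 electron has been removed, what remains? K⁺ is the bare [Ar] core; Na⁺ is the bare [Ne] core; N⁺ still has 4 valence electrons; Si⁺ still has 3 valence electrons; S⁺ still has 5 valence electrons.
Breaking into a closed-shell core is much more expensive than removing a leftover valence electron — K and Na have the largest IE_2 here.
Valence configurations: N⁺ [He]2s²2p², Si⁺ [Ne]3s²3p¹, S⁺ [Ne]3s²3p³.
Tabulated IE_2 (kJ/mol): K 3052, Na 4562, N 2856, Si 1577, S 2252.
Hence IE_2: Si < S < N < K < Na.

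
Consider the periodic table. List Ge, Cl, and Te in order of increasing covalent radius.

Cl is in period 3, group 17; Ge is in period 4, group 14; Te is in period 5, group 16.
Moving right in a period, electrons are added to the same shell under a stronger nuclear pull, so atoms get smaller; moving down, a new shell is opened and atoms get larger.
Here both period and group differ, so the two effects have to be weighed against each other.
Ge > Cl: relative to Cl, both the across-period and down-group shifts push Ge's atomic radius up.
Te > Ge: the two effects oppose for this pair; the down-group effect wins (136 vs 121 pm).
Approximate values (pm): Cl 99, Ge 121, Te 136.
So from smallest to largest: Cl < Ge < Te.

Cl, Ge, Te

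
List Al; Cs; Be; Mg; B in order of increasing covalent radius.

B, Be, Al, Mg, Cs

Be is in period 2, group 2; B is in period 2, group 13; Mg is in period 3, group 2; Al is in period 3, group 13; Cs is in period 6, group 1.
Radius decreases left→right (rising Z_eff, same n) and increases top→bottom (higher n).
Neither a single period nor a single group — weigh both effects.
Be > B: Be lies to the left of B in period 2, so the across-period effect alone puts Be larger.
Al > Be: period and group pull opposite ways; the down-group shift dominates (126 vs 102 pm).
Mg > Al: both are in period 3; the period trend gives Mg the larger value.
Cs > Mg: both effects reinforce here, so Cs is clearly the larger of the two.
For reference (pm): Be 102, B 85, Mg 139, Al 126, Cs 232.
So from smallest to largest: B < Be < Al < Mg < Cs.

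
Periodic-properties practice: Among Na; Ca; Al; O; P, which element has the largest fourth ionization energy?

Al

IE_4 is the cost of taking one more electron from the +3 cation: Na³⁺ is already 2 electrons into the core; Ca³⁺ is already 1 electron into the core; Al³⁺ is the bare [Ne] core; O³⁺ still has 3 valence electrons; P³⁺ still has 2 valence electrons.
Usually core removal costs more than valence removal, but here the competition is close: a tightly held n=2 valence electron can cost more to remove than an n=3 core electron, so the actual values have to decide it.
Valence configurations: O³⁺ [He]2s²2p¹, P³⁺ [Ne]3s².
Approximate IE_4 values (kJ/mol): Na 9543, Ca 6491, Al 11577, O 7469, P 4964.
Overall IE_4 order: P < Ca < O < Na < Al.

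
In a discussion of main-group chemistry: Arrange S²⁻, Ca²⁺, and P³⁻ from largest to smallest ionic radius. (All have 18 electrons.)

P³⁻ > S²⁻ > Ca²⁺

All of these have 18 electrons, so size is governed by nuclear charge alone: the more protons, the stronger the pull on the same electron cloud, and the smaller the ion.
Nuclear charges: Ca²⁺ (Z=20), S²⁻ (Z=16), P³⁻ (Z=15).
Largest to smallest: P³⁻ > S²⁻ > Ca²⁺.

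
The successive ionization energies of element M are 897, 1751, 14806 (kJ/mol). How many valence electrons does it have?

Look for the largest jump between consecutive ionization energies: IE3/IE2 ≈ 8.5, far larger than any earlier ratio.
That jump marks the point where a core electron is being removed. So the atom has 2 valence electrons.

2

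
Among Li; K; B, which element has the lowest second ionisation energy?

B

After 1 electron has been removed, what remains? Li⁺ is the bare [He] core; K⁺ is the bare [Ar] core; B⁺ still has 2 valence electrons.
Pulling an electron out of a noble-gas core costs far more than removing a remaining valence electron, so K and Li sit at the high end of IE_2.
Tabulated IE_2 (kJ/mol): Li 7298, K 3052, B 2427.
Hence IE_2: B < K < Li.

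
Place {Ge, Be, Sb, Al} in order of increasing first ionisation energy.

Al, Ge, Sb, Be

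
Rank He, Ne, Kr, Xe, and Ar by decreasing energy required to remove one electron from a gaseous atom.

He > Ne > Ar > Kr > Xe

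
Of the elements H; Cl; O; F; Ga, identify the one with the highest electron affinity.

Cl

H is in period 1, group 1; O is in period 2, group 16; F is in period 2, group 17; Cl is in period 3, group 17; Ga is in period 4, group 13.
Atoms with high Z_eff and room in the valence shell (especially the halogens) have the most exothermic electron affinities.
Neither a single period nor a single group — weigh both effects.
H > Ga: the two effects oppose for this pair; the down-group effect wins (73 vs 29 kJ/mol).
O > H: the two effects oppose for this pair; the across-period effect wins (141 vs 73 kJ/mol).
F > O: both are in period 2; the period trend gives F the larger value.
Cl > F: this pair runs against the simple trend — see the exception note.
Note the exception: Cl has a higher electron affinity than F, contrary to the simple trend — F's small 2p subshell makes the incoming electron feel strong e⁻–e⁻ repulsion, so Cl actually releases more energy on gaining an electron.
For reference (kJ/mol): H 73, O 141, F 328, Cl 349, Ga 29.
The highest electron affinity among these belongs to Cl.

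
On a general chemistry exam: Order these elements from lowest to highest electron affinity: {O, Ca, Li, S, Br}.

Li is in period 2, group 1; O is in period 2, group 16; S is in period 3, group 16; Ca is in period 4, group 2; Br is in period 4, group 17.
Adding an electron releases more energy for atoms nearer the top right (short of the noble gases).
These span different periods and groups, so the two trends combine.
Li > Ca: the two effects oppose for this pair; the down-group effect wins (60 vs 2 kJ/mol).
O > Li: both are in period 2; the period trend gives O the larger value.
S > O: this pair runs against the simple trend — see the exception note.
Br > S: the two effects oppose for this pair; the across-period effect wins (325 vs 200 kJ/mol).
Note the exception: S has a higher electron affinity than O, contrary to the simple trend — the compact 2p subshell of O repels the added electron more than S's larger 3p does.
Approximate values (kJ/mol): Li 60, O 141, S 200, Ca 2, Br 325.
So from lowest to highest: Ca < Li < O < S < Br.

Ca < Li < O < S < Br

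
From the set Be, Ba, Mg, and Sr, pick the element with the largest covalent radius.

Be is in period 2, group 2; Mg is in period 3, group 2; Sr is in period 5, group 2; Ba is in period 6, group 2.
Atomic radius shrinks across a period as nuclear charge pulls the same shell inward, and grows down a group as new shells are added.
All are in group 2, so atomic radius increases down the group.
The largest covalent radius among these belongs to Ba.

Ba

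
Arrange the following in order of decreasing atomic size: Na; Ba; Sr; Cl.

Ba > Sr > Na > Cl

Across a period the added protons contract the valence shell; down a group each new principal shell makes the atom larger.
These span different periods and groups, so the two trends combine.
Na > Cl: Na lies to the left of Cl in period 3, so the across-period effect alone puts Na larger.
Sr > Na: the two effects oppose for this pair; the down-group effect wins (185 vs 155 pm).
Ba > Sr: Ba sits below Sr in group 2, so the down-group effect alone puts Ba larger.
Tabulated atomic radius (pm): Na 155, Cl 99, Sr 185, Ba 196.
So from largest to smallest: Ba > Sr > Na > Cl.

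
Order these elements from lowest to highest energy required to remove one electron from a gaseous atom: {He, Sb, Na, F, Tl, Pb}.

Na, Tl, Pb, Sb, F, He

Removing the outermost electron gets harder across a period and easier down a group.
These span different periods and groups, so the two trends combine.
Tl > Na: the two effects oppose for this pair; the across-period effect wins (589 vs 496 kJ/mol).
Pb > Tl: Pb lies to the right of Tl in period 6, so the across-period effect alone puts Pb higher.
Sb > Pb: relative to Pb, both the across-period and down-group shifts push Sb's first ionization energy up.
F > Sb: relative to Sb, both the across-period and down-group shifts push F's first ionization energy up.
He > F: relative to F, both the across-period and down-group shifts push He's first ionization energy up.
Approximate values (kJ/mol): He 2372, F 1681, Na 496, Sb 831, Tl 589, Pb 716.
So from lowest to highest: Na < Tl < Pb < Sb < F < He.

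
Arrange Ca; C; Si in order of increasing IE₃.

Si < C < Ca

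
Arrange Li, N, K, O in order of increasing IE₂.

IE_2 is the cost of taking one more electron from the +1 cation: Li⁺ is the bare [He] core; N⁺ still has 4 valence electrons; K⁺ is the bare [Ar] core; O⁺ still has 5 valence electrons.
Usually core removal costs more than valence removal, but here the competition is close: a tightly held n=2 valence electron can cost more to remove than an n=3 core electron, so the actual values have to decide it.
Valence configurations: N⁺ [He]2s²2p², O⁺ [He]2s²2p³.
Approximate IE_2 values (kJ/mol): Li 7298, N 2856, K 3052, O 3388.
Putting it together, IE_2: N < K < O < Li.

N < K < O < Li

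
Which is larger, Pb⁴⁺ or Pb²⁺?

Pb²⁺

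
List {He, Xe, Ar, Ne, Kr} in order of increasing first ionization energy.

Xe < Kr < Ar < Ne < He

Removing the outermost electron gets harder across a period and easier down a group.
All are in group 18, so first ionization energy increases up the group.
So from lowest to highest: Xe < Kr < Ar < Ne < He.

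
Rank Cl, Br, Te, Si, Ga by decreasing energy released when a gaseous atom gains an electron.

Cl > Br > Te > Si > Ga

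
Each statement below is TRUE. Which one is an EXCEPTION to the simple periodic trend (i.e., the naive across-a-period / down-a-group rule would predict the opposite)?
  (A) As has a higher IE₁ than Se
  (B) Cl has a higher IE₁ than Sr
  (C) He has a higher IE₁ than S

(A)

The general trend: IE₁ increases across a period and decreases down a group.
(A) As (period 4, group 15) vs Se (period 4, group 16): the stated order contradicts the simple trend.
(B) Cl (period 3, group 17) vs Sr (period 5, group 2): the stated order agrees with the simple trend.
(C) He (period 1, group 18) vs S (period 3, group 16): the stated order agrees with the simple trend.
The exception is (A): Se (4p⁴) ionizes more easily than half-filled As (4p³).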